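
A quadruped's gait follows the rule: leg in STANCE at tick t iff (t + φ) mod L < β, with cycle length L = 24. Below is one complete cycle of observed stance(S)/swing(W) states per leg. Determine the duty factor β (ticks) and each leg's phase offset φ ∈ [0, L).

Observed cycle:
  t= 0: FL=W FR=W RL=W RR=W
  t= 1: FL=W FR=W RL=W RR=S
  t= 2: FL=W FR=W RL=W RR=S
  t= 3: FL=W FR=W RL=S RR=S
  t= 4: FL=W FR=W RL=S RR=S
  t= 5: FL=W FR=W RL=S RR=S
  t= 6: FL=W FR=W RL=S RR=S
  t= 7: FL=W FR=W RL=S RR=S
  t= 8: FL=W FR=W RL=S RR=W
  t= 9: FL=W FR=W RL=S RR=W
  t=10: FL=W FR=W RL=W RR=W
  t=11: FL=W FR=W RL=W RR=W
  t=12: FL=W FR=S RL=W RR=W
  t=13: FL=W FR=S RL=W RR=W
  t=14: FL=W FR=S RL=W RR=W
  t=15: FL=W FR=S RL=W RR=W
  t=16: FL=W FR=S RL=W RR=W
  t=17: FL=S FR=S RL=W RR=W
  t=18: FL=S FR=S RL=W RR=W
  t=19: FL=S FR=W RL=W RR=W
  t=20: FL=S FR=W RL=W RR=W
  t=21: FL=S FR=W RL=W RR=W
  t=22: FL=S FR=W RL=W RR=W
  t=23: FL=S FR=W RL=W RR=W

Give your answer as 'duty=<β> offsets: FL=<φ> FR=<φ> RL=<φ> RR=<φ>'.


duty β = stance ticks per leg = 7
FL: stance ticks = 7; W→S at t=17 → φ=7
FR: stance ticks = 7; W→S at t=12 → φ=12
RL: stance ticks = 7; W→S at t=3 → φ=21
RR: stance ticks = 7; W→S at t=1 → φ=23

duty=7 offsets: FL=7 FR=12 RL=21 RR=23


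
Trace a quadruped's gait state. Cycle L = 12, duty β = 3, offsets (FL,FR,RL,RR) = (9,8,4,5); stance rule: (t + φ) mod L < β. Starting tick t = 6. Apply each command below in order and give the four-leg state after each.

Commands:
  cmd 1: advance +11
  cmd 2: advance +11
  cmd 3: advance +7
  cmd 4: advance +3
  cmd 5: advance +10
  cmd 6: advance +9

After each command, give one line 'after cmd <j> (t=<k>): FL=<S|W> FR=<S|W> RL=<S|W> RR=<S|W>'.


after cmd 1 (t=17): FL=S FR=S RL=W RR=W
after cmd 2 (t=28): FL=S FR=S RL=W RR=W
after cmd 3 (t=35): FL=W FR=W RL=W RR=W
after cmd 4 (t=38): FL=W FR=W RL=W RR=W
after cmd 5 (t=48): FL=W FR=W RL=W RR=W
after cmd 6 (t=57): FL=W FR=W RL=S RR=S

start t=6: FL=W FR=S RL=W RR=W
cmd 1: advance +11 → t=17, phase=(2,1,9,10) → FL=S FR=S RL=W RR=W
cmd 2: advance +11 → t=28, phase=(1,0,8,9) → FL=S FR=S RL=W RR=W
cmd 3: advance +7 → t=35, phase=(8,7,3,4) → FL=W FR=W RL=W RR=W
cmd 4: advance +3 → t=38, phase=(11,10,6,7) → FL=W FR=W RL=W RR=W
cmd 5: advance +10 → t=48, phase=(9,8,4,5) → FL=W FR=W RL=W RR=W
cmd 6: advance +9 → t=57, phase=(6,5,1,2) → FL=W FR=W RL=S RR=S


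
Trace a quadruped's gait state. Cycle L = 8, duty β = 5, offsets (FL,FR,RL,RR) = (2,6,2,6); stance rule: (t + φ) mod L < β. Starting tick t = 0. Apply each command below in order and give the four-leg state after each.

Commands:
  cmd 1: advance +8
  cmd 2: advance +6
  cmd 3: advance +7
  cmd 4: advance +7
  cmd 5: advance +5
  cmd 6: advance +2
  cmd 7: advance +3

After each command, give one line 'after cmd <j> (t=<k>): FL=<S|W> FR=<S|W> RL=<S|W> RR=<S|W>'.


after cmd 1 (t=8): FL=S FR=W RL=S RR=W
after cmd 2 (t=14): FL=S FR=S RL=S RR=S
after cmd 3 (t=21): FL=W FR=S RL=W RR=S
after cmd 4 (t=28): FL=W FR=S RL=W RR=S
after cmd 5 (t=33): FL=S FR=W RL=S RR=W
after cmd 6 (t=35): FL=W FR=S RL=W RR=S
after cmd 7 (t=38): FL=S FR=S RL=S RR=S

start t=0: FL=S FR=W RL=S RR=W
cmd 1: advance +8 → t=8, phase=(2,6,2,6) → FL=S FR=W RL=S RR=W
cmd 2: advance +6 → t=14, phase=(0,4,0,4) → FL=S FR=S RL=S RR=S
cmd 3: advance +7 → t=21, phase=(7,3,7,3) → FL=W FR=S RL=W RR=S
cmd 4: advance +7 → t=28, phase=(6,2,6,2) → FL=W FR=S RL=W RR=S
cmd 5: advance +5 → t=33, phase=(3,7,3,7) → FL=S FR=W RL=S RR=W
cmd 6: advance +2 → t=35, phase=(5,1,5,1) → FL=W FR=S RL=W RR=S
cmd 7: advance +3 → t=38, phase=(0,4,0,4) → FL=S FR=S RL=S RR=S


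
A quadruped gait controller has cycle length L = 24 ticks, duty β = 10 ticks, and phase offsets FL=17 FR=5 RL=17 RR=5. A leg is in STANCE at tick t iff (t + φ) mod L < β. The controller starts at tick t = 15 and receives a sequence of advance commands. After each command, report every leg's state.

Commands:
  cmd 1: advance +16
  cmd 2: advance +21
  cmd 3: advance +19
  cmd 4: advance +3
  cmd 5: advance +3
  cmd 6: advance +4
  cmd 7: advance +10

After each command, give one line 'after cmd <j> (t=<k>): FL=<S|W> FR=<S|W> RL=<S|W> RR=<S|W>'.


start t=15: FL=S FR=W RL=S RR=W
cmd 1: advance +16 → t=31, phase=(0,12,0,12) → FL=S FR=W RL=S RR=W
cmd 2: advance +21 → t=52, phase=(21,9,21,9) → FL=W FR=S RL=W RR=S
cmd 3: advance +19 → t=71, phase=(16,4,16,4) → FL=W FR=S RL=W RR=S
cmd 4: advance +3 → t=74, phase=(19,7,19,7) → FL=W FR=S RL=W RR=S
cmd 5: advance +3 → t=77, phase=(22,10,22,10) → FL=W FR=W RL=W RR=W
cmd 6: advance +4 → t=81, phase=(2,14,2,14) → FL=S FR=W RL=S RR=W
cmd 7: advance +10 → t=91, phase=(12,0,12,0) → FL=W FR=S RL=W RR=S

after cmd 1 (t=31): FL=S FR=W RL=S RR=W
after cmd 2 (t=52): FL=W FR=S RL=W RR=S
after cmd 3 (t=71): FL=W FR=S RL=W RR=S
after cmd 4 (t=74): FL=W FR=S RL=W RR=S
after cmd 5 (t=77): FL=W FR=W RL=W RR=W
after cmd 6 (t=81): FL=S FR=W RL=S RR=W
after cmd 7 (t=91): FL=W FR=S RL=W RR=S


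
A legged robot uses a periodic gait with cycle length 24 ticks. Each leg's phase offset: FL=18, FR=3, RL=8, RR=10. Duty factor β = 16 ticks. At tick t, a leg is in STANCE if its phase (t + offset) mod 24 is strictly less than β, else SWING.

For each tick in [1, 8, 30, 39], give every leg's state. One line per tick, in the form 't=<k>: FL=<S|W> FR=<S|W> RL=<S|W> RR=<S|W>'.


t=1: FL=W FR=S RL=S RR=S
t=8: FL=S FR=S RL=W RR=W
t=30: FL=S FR=S RL=S RR=W
t=39: FL=S FR=W RL=W RR=S

t=1: phase=(19,4,9,11) vs β=16 → FL=W FR=S RL=S RR=S
t=8: phase=(2,11,16,18) vs β=16 → FL=S FR=S RL=W RR=W
t=30: phase=(0,9,14,16) vs β=16 → FL=S FR=S RL=S RR=W
t=39: phase=(9,18,23,1) vs β=16 → FL=S FR=W RL=W RR=S


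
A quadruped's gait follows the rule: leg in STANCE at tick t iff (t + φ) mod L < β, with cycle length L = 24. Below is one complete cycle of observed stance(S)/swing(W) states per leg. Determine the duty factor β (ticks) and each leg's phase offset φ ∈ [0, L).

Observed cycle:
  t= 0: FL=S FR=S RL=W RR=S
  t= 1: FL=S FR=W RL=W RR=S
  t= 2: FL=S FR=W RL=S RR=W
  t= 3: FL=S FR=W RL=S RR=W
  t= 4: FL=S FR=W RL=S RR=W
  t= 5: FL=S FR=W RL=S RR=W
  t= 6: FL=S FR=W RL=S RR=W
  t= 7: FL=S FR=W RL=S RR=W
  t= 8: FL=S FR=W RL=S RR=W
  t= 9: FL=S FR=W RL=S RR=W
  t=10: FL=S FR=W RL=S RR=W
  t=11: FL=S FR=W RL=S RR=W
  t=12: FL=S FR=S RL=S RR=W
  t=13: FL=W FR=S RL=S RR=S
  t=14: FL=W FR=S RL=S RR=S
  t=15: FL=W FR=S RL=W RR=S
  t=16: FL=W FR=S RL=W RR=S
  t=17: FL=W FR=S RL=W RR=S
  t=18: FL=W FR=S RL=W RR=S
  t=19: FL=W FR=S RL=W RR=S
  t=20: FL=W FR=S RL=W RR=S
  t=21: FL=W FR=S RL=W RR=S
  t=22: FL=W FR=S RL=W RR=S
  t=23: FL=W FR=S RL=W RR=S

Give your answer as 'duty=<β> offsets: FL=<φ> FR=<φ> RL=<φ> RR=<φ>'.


duty β = stance ticks per leg = 13
FL: stance ticks = 13; W→S at t=0 → φ=0
FR: stance ticks = 13; W→S at t=12 → φ=12
RL: stance ticks = 13; W→S at t=2 → φ=22
RR: stance ticks = 13; W→S at t=13 → φ=11

duty=13 offsets: FL=0 FR=12 RL=22 RR=11


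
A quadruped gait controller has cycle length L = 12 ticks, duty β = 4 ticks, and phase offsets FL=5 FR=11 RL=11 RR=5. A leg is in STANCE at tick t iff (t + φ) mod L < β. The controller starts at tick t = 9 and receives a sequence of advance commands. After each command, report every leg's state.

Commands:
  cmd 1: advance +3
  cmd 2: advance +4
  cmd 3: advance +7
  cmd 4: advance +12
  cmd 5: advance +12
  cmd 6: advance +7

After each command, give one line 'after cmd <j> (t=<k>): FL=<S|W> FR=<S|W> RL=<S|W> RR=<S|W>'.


start t=9: FL=S FR=W RL=W RR=S
cmd 1: advance +3 → t=12, phase=(5,11,11,5) → FL=W FR=W RL=W RR=W
cmd 2: advance +4 → t=16, phase=(9,3,3,9) → FL=W FR=S RL=S RR=W
cmd 3: advance +7 → t=23, phase=(4,10,10,4) → FL=W FR=W RL=W RR=W
cmd 4: advance +12 → t=35, phase=(4,10,10,4) → FL=W FR=W RL=W RR=W
cmd 5: advance +12 → t=47, phase=(4,10,10,4) → FL=W FR=W RL=W RR=W
cmd 6: advance +7 → t=54, phase=(11,5,5,11) → FL=W FR=W RL=W RR=W

after cmd 1 (t=12): FL=W FR=W RL=W RR=W
after cmd 2 (t=16): FL=W FR=S RL=S RR=W
after cmd 3 (t=23): FL=W FR=W RL=W RR=W
after cmd 4 (t=35): FL=W FR=W RL=W RR=W
after cmd 5 (t=47): FL=W FR=W RL=W RR=W
after cmd 6 (t=54): FL=W FR=W RL=W RR=W


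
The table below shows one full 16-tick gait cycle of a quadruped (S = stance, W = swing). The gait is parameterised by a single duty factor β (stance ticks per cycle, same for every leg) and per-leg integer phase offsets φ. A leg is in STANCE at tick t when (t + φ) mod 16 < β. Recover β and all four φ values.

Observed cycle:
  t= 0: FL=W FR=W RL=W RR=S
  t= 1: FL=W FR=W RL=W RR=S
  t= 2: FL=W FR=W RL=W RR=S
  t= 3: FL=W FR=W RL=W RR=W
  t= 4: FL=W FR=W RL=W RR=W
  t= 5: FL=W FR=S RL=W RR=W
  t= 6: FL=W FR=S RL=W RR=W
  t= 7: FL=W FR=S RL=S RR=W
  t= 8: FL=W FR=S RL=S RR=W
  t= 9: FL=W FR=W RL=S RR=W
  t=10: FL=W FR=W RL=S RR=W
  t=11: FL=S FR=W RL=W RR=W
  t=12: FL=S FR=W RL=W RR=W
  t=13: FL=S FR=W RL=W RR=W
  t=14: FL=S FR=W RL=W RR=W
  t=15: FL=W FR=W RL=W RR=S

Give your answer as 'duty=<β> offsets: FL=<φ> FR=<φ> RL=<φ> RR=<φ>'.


duty=4 offsets: FL=5 FR=11 RL=9 RR=1

duty β = stance ticks per leg = 4
FL: stance ticks = 4; W→S at t=11 → φ=5
FR: stance ticks = 4; W→S at t=5 → φ=11
RL: stance ticks = 4; W→S at t=7 → φ=9
RR: stance ticks = 4; W→S at t=15 → φ=1


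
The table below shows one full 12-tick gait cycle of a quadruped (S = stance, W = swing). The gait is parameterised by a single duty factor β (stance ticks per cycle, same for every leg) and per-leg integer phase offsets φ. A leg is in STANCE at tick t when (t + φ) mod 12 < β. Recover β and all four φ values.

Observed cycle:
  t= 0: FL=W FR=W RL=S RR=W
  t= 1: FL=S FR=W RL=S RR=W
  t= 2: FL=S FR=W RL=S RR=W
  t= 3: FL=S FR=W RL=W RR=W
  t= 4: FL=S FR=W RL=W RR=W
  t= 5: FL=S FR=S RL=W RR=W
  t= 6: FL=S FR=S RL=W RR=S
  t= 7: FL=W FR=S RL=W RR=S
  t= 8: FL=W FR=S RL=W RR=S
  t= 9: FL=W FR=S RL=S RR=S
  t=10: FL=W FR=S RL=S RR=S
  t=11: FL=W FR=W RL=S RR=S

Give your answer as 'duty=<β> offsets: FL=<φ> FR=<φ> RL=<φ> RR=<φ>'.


duty β = stance ticks per leg = 6
FL: stance ticks = 6; W→S at t=1 → φ=11
FR: stance ticks = 6; W→S at t=5 → φ=7
RL: stance ticks = 6; W→S at t=9 → φ=3
RR: stance ticks = 6; W→S at t=6 → φ=6

duty=6 offsets: FL=11 FR=7 RL=3 RR=6


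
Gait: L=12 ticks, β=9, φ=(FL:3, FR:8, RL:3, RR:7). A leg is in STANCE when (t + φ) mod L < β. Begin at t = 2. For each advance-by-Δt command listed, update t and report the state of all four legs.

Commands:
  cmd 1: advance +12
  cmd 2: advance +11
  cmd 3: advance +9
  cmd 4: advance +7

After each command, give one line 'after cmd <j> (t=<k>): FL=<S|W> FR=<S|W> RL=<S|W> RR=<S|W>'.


after cmd 1 (t=14): FL=S FR=W RL=S RR=W
after cmd 2 (t=25): FL=S FR=W RL=S RR=S
after cmd 3 (t=34): FL=S FR=S RL=S RR=S
after cmd 4 (t=41): FL=S FR=S RL=S RR=S

start t=2: FL=S FR=W RL=S RR=W
cmd 1: advance +12 → t=14, phase=(5,10,5,9) → FL=S FR=W RL=S RR=W
cmd 2: advance +11 → t=25, phase=(4,9,4,8) → FL=S FR=W RL=S RR=S
cmd 3: advance +9 → t=34, phase=(1,6,1,5) → FL=S FR=S RL=S RR=S
cmd 4: advance +7 → t=41, phase=(8,1,8,0) → FL=S FR=S RL=S RR=S


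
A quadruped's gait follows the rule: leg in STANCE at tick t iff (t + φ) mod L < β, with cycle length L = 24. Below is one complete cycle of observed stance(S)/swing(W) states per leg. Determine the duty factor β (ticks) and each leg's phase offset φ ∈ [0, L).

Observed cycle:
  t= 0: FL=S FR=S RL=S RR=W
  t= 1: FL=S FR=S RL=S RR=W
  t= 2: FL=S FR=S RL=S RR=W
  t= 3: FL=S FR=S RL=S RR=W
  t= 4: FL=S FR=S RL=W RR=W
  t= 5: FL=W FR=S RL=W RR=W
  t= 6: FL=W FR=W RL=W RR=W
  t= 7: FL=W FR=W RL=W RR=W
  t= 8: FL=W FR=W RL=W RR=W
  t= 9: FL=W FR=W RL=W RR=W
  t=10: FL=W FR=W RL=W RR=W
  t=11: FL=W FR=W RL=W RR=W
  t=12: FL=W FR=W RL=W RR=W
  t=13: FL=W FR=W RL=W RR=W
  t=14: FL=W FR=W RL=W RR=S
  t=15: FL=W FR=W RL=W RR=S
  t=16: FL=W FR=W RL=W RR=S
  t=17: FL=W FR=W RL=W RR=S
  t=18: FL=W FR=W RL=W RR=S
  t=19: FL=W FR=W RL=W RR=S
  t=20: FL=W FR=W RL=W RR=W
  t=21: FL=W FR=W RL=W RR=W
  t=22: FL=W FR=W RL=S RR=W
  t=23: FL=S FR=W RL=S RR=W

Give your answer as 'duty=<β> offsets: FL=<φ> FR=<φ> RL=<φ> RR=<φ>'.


duty=6 offsets: FL=1 FR=0 RL=2 RR=10

duty β = stance ticks per leg = 6
FL: stance ticks = 6; W→S at t=23 → φ=1
FR: stance ticks = 6; W→S at t=0 → φ=0
RL: stance ticks = 6; W→S at t=22 → φ=2
RR: stance ticks = 6; W→S at t=14 → φ=10


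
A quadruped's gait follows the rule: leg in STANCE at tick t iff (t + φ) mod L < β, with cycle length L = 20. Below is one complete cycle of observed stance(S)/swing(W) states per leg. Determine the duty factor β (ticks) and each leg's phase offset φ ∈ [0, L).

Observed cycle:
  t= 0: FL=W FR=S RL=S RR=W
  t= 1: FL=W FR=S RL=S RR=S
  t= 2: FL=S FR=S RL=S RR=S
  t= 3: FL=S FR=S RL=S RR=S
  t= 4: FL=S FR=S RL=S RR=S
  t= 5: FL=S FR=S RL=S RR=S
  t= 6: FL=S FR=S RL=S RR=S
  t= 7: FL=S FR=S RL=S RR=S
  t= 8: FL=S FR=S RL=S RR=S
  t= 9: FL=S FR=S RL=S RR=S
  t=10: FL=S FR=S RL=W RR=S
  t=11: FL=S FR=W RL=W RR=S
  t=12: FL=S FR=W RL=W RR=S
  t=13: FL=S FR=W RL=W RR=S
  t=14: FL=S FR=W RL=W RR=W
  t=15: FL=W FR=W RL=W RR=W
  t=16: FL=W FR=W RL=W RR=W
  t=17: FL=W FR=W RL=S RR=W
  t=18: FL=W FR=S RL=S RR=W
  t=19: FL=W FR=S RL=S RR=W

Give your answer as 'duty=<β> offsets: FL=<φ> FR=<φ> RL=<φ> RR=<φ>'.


duty β = stance ticks per leg = 13
FL: stance ticks = 13; W→S at t=2 → φ=18
FR: stance ticks = 13; W→S at t=18 → φ=2
RL: stance ticks = 13; W→S at t=17 → φ=3
RR: stance ticks = 13; W→S at t=1 → φ=19

duty=13 offsets: FL=18 FR=2 RL=3 RR=19


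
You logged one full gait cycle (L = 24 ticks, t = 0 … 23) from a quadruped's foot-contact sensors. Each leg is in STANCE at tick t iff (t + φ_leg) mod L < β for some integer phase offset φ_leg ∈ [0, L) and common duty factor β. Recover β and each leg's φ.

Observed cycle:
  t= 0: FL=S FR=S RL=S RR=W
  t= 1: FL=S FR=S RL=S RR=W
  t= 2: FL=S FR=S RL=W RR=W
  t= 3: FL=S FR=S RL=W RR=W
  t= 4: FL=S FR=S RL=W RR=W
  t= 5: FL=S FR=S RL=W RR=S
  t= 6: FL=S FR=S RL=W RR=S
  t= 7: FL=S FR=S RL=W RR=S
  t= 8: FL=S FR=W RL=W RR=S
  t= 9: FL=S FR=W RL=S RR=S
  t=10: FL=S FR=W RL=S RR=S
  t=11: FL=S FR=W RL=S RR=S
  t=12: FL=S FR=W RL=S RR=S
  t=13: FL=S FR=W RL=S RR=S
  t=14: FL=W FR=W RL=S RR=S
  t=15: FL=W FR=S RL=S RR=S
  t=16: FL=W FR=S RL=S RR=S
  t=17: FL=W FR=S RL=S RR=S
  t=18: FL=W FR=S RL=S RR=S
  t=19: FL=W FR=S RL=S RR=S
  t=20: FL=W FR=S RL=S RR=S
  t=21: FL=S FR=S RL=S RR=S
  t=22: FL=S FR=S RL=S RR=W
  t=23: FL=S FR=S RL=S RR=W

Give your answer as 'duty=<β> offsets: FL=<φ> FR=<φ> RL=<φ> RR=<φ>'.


duty=17 offsets: FL=3 FR=9 RL=15 RR=19

duty β = stance ticks per leg = 17
FL: stance ticks = 17; W→S at t=21 → φ=3
FR: stance ticks = 17; W→S at t=15 → φ=9
RL: stance ticks = 17; W→S at t=9 → φ=15
RR: stance ticks = 17; W→S at t=5 → φ=19


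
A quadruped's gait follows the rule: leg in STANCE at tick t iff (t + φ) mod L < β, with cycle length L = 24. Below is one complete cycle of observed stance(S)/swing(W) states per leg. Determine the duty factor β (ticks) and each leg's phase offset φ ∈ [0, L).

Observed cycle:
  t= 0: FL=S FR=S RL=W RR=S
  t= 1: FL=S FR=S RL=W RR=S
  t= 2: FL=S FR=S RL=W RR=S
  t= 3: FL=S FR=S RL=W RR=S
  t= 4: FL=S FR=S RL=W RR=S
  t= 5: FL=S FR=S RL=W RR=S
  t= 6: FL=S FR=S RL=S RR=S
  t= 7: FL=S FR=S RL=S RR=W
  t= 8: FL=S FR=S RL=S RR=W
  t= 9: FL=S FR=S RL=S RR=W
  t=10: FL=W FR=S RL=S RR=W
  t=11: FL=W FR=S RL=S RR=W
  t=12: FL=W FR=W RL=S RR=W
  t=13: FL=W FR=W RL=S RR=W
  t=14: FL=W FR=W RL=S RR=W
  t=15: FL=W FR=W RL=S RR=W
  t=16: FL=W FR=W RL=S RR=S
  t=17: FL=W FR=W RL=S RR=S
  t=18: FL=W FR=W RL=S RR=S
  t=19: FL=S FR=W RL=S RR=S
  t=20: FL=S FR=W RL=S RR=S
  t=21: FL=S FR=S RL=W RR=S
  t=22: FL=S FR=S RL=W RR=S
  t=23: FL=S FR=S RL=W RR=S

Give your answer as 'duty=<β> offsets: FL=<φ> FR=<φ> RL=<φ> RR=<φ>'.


duty=15 offsets: FL=5 FR=3 RL=18 RR=8

duty β = stance ticks per leg = 15
FL: stance ticks = 15; W→S at t=19 → φ=5
FR: stance ticks = 15; W→S at t=21 → φ=3
RL: stance ticks = 15; W→S at t=6 → φ=18
RR: stance ticks = 15; W→S at t=16 → φ=8


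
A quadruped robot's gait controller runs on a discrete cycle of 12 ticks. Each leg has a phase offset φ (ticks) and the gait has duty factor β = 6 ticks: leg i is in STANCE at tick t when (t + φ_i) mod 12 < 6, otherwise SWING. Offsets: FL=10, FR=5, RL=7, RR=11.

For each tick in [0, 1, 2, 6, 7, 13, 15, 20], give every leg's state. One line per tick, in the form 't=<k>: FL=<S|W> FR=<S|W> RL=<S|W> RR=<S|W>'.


t=0: phase=(10,5,7,11) vs β=6 → FL=W FR=S RL=W RR=W
t=1: phase=(11,6,8,0) vs β=6 → FL=W FR=W RL=W RR=S
t=2: phase=(0,7,9,1) vs β=6 → FL=S FR=W RL=W RR=S
t=6: phase=(4,11,1,5) vs β=6 → FL=S FR=W RL=S RR=S
t=7: phase=(5,0,2,6) vs β=6 → FL=S FR=S RL=S RR=W
t=13: phase=(11,6,8,0) vs β=6 → FL=W FR=W RL=W RR=S
t=15: phase=(1,8,10,2) vs β=6 → FL=S FR=W RL=W RR=S
t=20: phase=(6,1,3,7) vs β=6 → FL=W FR=S RL=S RR=W

t=0: FL=W FR=S RL=W RR=W
t=1: FL=W FR=W RL=W RR=S
t=2: FL=S FR=W RL=W RR=S
t=6: FL=S FR=W RL=S RR=S
t=7: FL=S FR=S RL=S RR=W
t=13: FL=W FR=W RL=W RR=S
t=15: FL=S FR=W RL=W RR=S
t=20: FL=W FR=S RL=S RR=W


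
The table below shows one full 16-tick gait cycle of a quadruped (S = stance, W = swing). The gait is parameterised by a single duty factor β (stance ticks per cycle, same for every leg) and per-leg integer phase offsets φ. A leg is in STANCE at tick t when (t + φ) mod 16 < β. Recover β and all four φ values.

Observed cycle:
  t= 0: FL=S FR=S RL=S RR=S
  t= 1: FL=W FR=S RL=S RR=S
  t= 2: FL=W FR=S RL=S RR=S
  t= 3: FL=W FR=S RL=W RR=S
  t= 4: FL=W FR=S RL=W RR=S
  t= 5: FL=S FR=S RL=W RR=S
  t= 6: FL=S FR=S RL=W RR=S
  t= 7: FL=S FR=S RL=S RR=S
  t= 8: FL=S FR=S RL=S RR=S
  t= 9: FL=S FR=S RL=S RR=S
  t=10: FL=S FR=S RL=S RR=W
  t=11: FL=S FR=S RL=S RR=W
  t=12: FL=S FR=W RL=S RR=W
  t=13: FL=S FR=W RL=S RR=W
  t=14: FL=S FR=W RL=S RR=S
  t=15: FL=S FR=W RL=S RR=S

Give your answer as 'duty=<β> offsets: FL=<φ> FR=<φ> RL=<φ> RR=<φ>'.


duty β = stance ticks per leg = 12
FL: stance ticks = 12; W→S at t=5 → φ=11
FR: stance ticks = 12; W→S at t=0 → φ=0
RL: stance ticks = 12; W→S at t=7 → φ=9
RR: stance ticks = 12; W→S at t=14 → φ=2

duty=12 offsets: FL=11 FR=0 RL=9 RR=2


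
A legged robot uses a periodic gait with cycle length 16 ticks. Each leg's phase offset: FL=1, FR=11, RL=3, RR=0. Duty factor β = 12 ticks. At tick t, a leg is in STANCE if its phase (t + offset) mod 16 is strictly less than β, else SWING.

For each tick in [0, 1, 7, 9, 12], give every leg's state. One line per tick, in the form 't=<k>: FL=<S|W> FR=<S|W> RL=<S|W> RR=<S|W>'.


t=0: FL=S FR=S RL=S RR=S
t=1: FL=S FR=W RL=S RR=S
t=7: FL=S FR=S RL=S RR=S
t=9: FL=S FR=S RL=W RR=S
t=12: FL=W FR=S RL=W RR=W

t=0: phase=(1,11,3,0) vs β=12 → FL=S FR=S RL=S RR=S
t=1: phase=(2,12,4,1) vs β=12 → FL=S FR=W RL=S RR=S
t=7: phase=(8,2,10,7) vs β=12 → FL=S FR=S RL=S RR=S
t=9: phase=(10,4,12,9) vs β=12 → FL=S FR=S RL=W RR=S
t=12: phase=(13,7,15,12) vs β=12 → FL=W FR=S RL=W RR=W


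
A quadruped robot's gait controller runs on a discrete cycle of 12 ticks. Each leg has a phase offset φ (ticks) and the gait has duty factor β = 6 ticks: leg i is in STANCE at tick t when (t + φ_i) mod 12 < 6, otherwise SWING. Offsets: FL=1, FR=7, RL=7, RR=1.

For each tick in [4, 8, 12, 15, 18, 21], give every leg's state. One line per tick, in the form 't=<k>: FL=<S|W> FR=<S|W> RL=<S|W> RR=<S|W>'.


t=4: FL=S FR=W RL=W RR=S
t=8: FL=W FR=S RL=S RR=W
t=12: FL=S FR=W RL=W RR=S
t=15: FL=S FR=W RL=W RR=S
t=18: FL=W FR=S RL=S RR=W
t=21: FL=W FR=S RL=S RR=W

t=4: phase=(5,11,11,5) vs β=6 → FL=S FR=W RL=W RR=S
t=8: phase=(9,3,3,9) vs β=6 → FL=W FR=S RL=S RR=W
t=12: phase=(1,7,7,1) vs β=6 → FL=S FR=W RL=W RR=S
t=15: phase=(4,10,10,4) vs β=6 → FL=S FR=W RL=W RR=S
t=18: phase=(7,1,1,7) vs β=6 → FL=W FR=S RL=S RR=W
t=21: phase=(10,4,4,10) vs β=6 → FL=W FR=S RL=S RR=W


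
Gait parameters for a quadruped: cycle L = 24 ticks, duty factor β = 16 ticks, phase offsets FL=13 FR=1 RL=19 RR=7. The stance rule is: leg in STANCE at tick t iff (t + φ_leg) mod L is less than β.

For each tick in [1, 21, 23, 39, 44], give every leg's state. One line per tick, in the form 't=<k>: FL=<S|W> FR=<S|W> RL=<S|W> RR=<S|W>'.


t=1: phase=(14,2,20,8) vs β=16 → FL=S FR=S RL=W RR=S
t=21: phase=(10,22,16,4) vs β=16 → FL=S FR=W RL=W RR=S
t=23: phase=(12,0,18,6) vs β=16 → FL=S FR=S RL=W RR=S
t=39: phase=(4,16,10,22) vs β=16 → FL=S FR=W RL=S RR=W
t=44: phase=(9,21,15,3) vs β=16 → FL=S FR=W RL=S RR=S

t=1: FL=S FR=S RL=W RR=S
t=21: FL=S FR=W RL=W RR=S
t=23: FL=S FR=S RL=W RR=S
t=39: FL=S FR=W RL=S RR=W
t=44: FL=S FR=W RL=S RR=S


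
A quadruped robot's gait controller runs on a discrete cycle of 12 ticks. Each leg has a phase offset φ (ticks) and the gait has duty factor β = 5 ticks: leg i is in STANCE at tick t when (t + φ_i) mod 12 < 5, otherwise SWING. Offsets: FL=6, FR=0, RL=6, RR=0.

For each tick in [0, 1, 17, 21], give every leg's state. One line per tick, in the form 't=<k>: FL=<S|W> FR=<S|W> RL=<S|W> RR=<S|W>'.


t=0: FL=W FR=S RL=W RR=S
t=1: FL=W FR=S RL=W RR=S
t=17: FL=W FR=W RL=W RR=W
t=21: FL=S FR=W RL=S RR=W

t=0: phase=(6,0,6,0) vs β=5 → FL=W FR=S RL=W RR=S
t=1: phase=(7,1,7,1) vs β=5 → FL=W FR=S RL=W RR=S
t=17: phase=(11,5,11,5) vs β=5 → FL=W FR=W RL=W RR=W
t=21: phase=(3,9,3,9) vs β=5 → FL=S FR=W RL=S RR=W


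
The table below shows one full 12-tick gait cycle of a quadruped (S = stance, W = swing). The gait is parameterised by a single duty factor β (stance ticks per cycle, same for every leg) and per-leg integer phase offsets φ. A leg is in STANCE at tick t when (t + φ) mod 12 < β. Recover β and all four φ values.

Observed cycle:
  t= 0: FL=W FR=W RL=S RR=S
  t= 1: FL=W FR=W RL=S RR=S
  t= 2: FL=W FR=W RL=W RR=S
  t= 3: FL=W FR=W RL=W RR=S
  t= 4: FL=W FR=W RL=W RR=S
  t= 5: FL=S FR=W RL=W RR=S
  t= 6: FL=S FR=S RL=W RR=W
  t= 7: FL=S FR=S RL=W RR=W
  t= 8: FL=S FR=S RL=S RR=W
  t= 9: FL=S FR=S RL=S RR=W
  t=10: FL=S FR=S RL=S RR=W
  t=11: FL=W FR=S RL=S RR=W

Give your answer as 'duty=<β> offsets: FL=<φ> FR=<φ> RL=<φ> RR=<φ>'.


duty=6 offsets: FL=7 FR=6 RL=4 RR=0

duty β = stance ticks per leg = 6
FL: stance ticks = 6; W→S at t=5 → φ=7
FR: stance ticks = 6; W→S at t=6 → φ=6
RL: stance ticks = 6; W→S at t=8 → φ=4
RR: stance ticks = 6; W→S at t=0 → φ=0


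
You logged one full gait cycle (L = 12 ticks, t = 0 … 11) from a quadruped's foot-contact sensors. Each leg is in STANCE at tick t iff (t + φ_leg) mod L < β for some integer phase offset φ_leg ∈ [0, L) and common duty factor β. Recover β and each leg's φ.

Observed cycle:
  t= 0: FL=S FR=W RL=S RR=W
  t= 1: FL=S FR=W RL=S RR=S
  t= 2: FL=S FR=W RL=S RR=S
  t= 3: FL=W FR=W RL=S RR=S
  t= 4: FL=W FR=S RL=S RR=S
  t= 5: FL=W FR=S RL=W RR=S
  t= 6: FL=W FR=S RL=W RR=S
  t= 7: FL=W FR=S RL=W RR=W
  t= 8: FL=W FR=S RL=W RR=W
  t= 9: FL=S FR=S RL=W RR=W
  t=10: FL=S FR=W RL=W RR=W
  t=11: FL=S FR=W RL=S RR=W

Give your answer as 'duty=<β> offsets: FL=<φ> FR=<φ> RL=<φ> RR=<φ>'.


duty β = stance ticks per leg = 6
FL: stance ticks = 6; W→S at t=9 → φ=3
FR: stance ticks = 6; W→S at t=4 → φ=8
RL: stance ticks = 6; W→S at t=11 → φ=1
RR: stance ticks = 6; W→S at t=1 → φ=11

duty=6 offsets: FL=3 FR=8 RL=1 RR=11


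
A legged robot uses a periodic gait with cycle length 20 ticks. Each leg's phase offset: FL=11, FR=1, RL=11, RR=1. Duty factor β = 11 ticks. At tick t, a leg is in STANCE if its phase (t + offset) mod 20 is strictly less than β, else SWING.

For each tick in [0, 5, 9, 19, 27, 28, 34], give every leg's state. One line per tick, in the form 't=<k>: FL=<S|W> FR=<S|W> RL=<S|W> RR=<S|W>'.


t=0: FL=W FR=S RL=W RR=S
t=5: FL=W FR=S RL=W RR=S
t=9: FL=S FR=S RL=S RR=S
t=19: FL=S FR=S RL=S RR=S
t=27: FL=W FR=S RL=W RR=S
t=28: FL=W FR=S RL=W RR=S
t=34: FL=S FR=W RL=S RR=W

t=0: phase=(11,1,11,1) vs β=11 → FL=W FR=S RL=W RR=S
t=5: phase=(16,6,16,6) vs β=11 → FL=W FR=S RL=W RR=S
t=9: phase=(0,10,0,10) vs β=11 → FL=S FR=S RL=S RR=S
t=19: phase=(10,0,10,0) vs β=11 → FL=S FR=S RL=S RR=S
t=27: phase=(18,8,18,8) vs β=11 → FL=W FR=S RL=W RR=S
t=28: phase=(19,9,19,9) vs β=11 → FL=W FR=S RL=W RR=S
t=34: phase=(5,15,5,15) vs β=11 → FL=S FR=W RL=S RR=W


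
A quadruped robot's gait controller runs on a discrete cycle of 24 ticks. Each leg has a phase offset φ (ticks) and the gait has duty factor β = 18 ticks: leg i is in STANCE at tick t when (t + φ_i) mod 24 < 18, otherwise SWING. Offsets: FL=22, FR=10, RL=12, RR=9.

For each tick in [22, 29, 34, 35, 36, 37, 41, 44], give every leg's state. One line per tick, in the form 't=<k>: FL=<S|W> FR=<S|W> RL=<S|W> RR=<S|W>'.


t=22: FL=W FR=S RL=S RR=S
t=29: FL=S FR=S RL=S RR=S
t=34: FL=S FR=W RL=W RR=W
t=35: FL=S FR=W RL=W RR=W
t=36: FL=S FR=W RL=S RR=W
t=37: FL=S FR=W RL=S RR=W
t=41: FL=S FR=S RL=S RR=S
t=44: FL=W FR=S RL=S RR=S

t=22: phase=(20,8,10,7) vs β=18 → FL=W FR=S RL=S RR=S
t=29: phase=(3,15,17,14) vs β=18 → FL=S FR=S RL=S RR=S
t=34: phase=(8,20,22,19) vs β=18 → FL=S FR=W RL=W RR=W
t=35: phase=(9,21,23,20) vs β=18 → FL=S FR=W RL=W RR=W
t=36: phase=(10,22,0,21) vs β=18 → FL=S FR=W RL=S RR=W
t=37: phase=(11,23,1,22) vs β=18 → FL=S FR=W RL=S RR=W
t=41: phase=(15,3,5,2) vs β=18 → FL=S FR=S RL=S RR=S
t=44: phase=(18,6,8,5) vs β=18 → FL=W FR=S RL=S RR=S


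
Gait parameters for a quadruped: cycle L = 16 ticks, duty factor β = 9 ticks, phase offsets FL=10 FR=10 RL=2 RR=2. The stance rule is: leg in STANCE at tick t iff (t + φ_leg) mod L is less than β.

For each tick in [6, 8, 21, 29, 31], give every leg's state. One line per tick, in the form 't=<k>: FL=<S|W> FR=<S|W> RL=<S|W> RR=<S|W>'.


t=6: FL=S FR=S RL=S RR=S
t=8: FL=S FR=S RL=W RR=W
t=21: FL=W FR=W RL=S RR=S
t=29: FL=S FR=S RL=W RR=W
t=31: FL=W FR=W RL=S RR=S

t=6: phase=(0,0,8,8) vs β=9 → FL=S FR=S RL=S RR=S
t=8: phase=(2,2,10,10) vs β=9 → FL=S FR=S RL=W RR=W
t=21: phase=(15,15,7,7) vs β=9 → FL=W FR=W RL=S RR=S
t=29: phase=(7,7,15,15) vs β=9 → FL=S FR=S RL=W RR=W
t=31: phase=(9,9,1,1) vs β=9 → FL=W FR=W RL=S RR=S


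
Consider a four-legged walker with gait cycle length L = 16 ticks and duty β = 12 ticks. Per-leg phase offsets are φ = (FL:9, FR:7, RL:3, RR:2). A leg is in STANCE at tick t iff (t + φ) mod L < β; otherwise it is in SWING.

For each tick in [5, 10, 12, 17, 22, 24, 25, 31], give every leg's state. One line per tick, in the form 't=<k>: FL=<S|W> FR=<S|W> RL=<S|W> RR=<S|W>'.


t=5: phase=(14,12,8,7) vs β=12 → FL=W FR=W RL=S RR=S
t=10: phase=(3,1,13,12) vs β=12 → FL=S FR=S RL=W RR=W
t=12: phase=(5,3,15,14) vs β=12 → FL=S FR=S RL=W RR=W
t=17: phase=(10,8,4,3) vs β=12 → FL=S FR=S RL=S RR=S
t=22: phase=(15,13,9,8) vs β=12 → FL=W FR=W RL=S RR=S
t=24: phase=(1,15,11,10) vs β=12 → FL=S FR=W RL=S RR=S
t=25: phase=(2,0,12,11) vs β=12 → FL=S FR=S RL=W RR=S
t=31: phase=(8,6,2,1) vs β=12 → FL=S FR=S RL=S RR=S

t=5: FL=W FR=W RL=S RR=S
t=10: FL=S FR=S RL=W RR=W
t=12: FL=S FR=S RL=W RR=W
t=17: FL=S FR=S RL=S RR=S
t=22: FL=W FR=W RL=S RR=S
t=24: FL=S FR=W RL=S RR=S
t=25: FL=S FR=S RL=W RR=S
t=31: FL=S FR=S RL=S RR=S


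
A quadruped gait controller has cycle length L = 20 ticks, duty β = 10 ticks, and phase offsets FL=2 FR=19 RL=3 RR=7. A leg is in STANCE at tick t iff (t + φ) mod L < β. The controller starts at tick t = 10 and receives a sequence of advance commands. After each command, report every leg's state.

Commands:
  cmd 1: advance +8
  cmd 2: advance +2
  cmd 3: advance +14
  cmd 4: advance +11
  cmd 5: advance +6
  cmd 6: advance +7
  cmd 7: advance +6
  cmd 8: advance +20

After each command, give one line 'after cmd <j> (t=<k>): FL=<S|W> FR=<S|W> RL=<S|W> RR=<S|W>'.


start t=10: FL=W FR=S RL=W RR=W
cmd 1: advance +8 → t=18, phase=(0,17,1,5) → FL=S FR=W RL=S RR=S
cmd 2: advance +2 → t=20, phase=(2,19,3,7) → FL=S FR=W RL=S RR=S
cmd 3: advance +14 → t=34, phase=(16,13,17,1) → FL=W FR=W RL=W RR=S
cmd 4: advance +11 → t=45, phase=(7,4,8,12) → FL=S FR=S RL=S RR=W
cmd 5: advance +6 → t=51, phase=(13,10,14,18) → FL=W FR=W RL=W RR=W
cmd 6: advance +7 → t=58, phase=(0,17,1,5) → FL=S FR=W RL=S RR=S
cmd 7: advance +6 → t=64, phase=(6,3,7,11) → FL=S FR=S RL=S RR=W
cmd 8: advance +20 → t=84, phase=(6,3,7,11) → FL=S FR=S RL=S RR=W

after cmd 1 (t=18): FL=S FR=W RL=S RR=S
after cmd 2 (t=20): FL=S FR=W RL=S RR=S
after cmd 3 (t=34): FL=W FR=W RL=W RR=S
after cmd 4 (t=45): FL=S FR=S RL=S RR=W
after cmd 5 (t=51): FL=W FR=W RL=W RR=W
after cmd 6 (t=58): FL=S FR=W RL=S RR=S
after cmd 7 (t=64): FL=S FR=S RL=S RR=W
after cmd 8 (t=84): FL=S FR=S RL=S RR=W


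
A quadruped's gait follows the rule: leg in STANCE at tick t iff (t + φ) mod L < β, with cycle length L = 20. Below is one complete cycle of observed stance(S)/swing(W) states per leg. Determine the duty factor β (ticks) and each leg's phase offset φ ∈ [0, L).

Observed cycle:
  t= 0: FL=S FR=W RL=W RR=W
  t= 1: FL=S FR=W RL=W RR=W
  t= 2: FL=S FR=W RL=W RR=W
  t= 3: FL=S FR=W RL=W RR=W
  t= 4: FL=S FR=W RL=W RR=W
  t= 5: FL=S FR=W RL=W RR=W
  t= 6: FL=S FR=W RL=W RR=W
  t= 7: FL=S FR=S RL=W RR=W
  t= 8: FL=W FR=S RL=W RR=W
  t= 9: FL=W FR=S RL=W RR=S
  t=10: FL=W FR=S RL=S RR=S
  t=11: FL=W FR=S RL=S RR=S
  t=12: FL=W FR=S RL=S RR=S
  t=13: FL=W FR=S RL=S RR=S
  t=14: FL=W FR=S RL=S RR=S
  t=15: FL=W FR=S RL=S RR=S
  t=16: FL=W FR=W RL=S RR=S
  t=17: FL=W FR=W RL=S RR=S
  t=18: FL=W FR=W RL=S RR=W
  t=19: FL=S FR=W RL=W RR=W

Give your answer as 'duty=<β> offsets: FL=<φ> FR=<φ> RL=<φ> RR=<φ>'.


duty β = stance ticks per leg = 9
FL: stance ticks = 9; W→S at t=19 → φ=1
FR: stance ticks = 9; W→S at t=7 → φ=13
RL: stance ticks = 9; W→S at t=10 → φ=10
RR: stance ticks = 9; W→S at t=9 → φ=11

duty=9 offsets: FL=1 FR=13 RL=10 RR=11


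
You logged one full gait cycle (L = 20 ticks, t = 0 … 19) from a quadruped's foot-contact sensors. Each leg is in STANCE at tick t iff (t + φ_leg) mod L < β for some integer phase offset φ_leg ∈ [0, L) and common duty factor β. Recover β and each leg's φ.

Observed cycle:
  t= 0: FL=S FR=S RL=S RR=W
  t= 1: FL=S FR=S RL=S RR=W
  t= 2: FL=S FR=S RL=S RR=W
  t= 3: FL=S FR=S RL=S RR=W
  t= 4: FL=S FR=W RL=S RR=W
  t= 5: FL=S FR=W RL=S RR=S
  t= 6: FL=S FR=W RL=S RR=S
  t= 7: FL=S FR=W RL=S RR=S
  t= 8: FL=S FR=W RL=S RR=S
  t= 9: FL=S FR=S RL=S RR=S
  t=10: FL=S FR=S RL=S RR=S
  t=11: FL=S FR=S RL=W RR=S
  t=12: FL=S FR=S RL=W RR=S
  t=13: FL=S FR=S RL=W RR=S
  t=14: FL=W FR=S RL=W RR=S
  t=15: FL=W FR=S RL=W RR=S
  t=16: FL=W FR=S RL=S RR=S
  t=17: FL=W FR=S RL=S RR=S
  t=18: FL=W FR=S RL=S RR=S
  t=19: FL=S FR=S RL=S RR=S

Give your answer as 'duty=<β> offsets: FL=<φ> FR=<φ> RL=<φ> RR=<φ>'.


duty=15 offsets: FL=1 FR=11 RL=4 RR=15

duty β = stance ticks per leg = 15
FL: stance ticks = 15; W→S at t=19 → φ=1
FR: stance ticks = 15; W→S at t=9 → φ=11
RL: stance ticks = 15; W→S at t=16 → φ=4
RR: stance ticks = 15; W→S at t=5 → φ=15


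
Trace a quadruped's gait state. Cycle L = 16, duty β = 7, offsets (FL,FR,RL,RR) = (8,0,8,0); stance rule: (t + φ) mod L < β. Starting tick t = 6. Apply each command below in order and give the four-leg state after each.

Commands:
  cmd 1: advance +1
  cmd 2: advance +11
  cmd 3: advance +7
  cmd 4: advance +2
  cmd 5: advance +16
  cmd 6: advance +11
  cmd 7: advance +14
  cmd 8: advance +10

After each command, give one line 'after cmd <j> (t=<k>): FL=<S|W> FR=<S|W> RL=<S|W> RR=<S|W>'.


start t=6: FL=W FR=S RL=W RR=S
cmd 1: advance +1 → t=7, phase=(15,7,15,7) → FL=W FR=W RL=W RR=W
cmd 2: advance +11 → t=18, phase=(10,2,10,2) → FL=W FR=S RL=W RR=S
cmd 3: advance +7 → t=25, phase=(1,9,1,9) → FL=S FR=W RL=S RR=W
cmd 4: advance +2 → t=27, phase=(3,11,3,11) → FL=S FR=W RL=S RR=W
cmd 5: advance +16 → t=43, phase=(3,11,3,11) → FL=S FR=W RL=S RR=W
cmd 6: advance +11 → t=54, phase=(14,6,14,6) → FL=W FR=S RL=W RR=S
cmd 7: advance +14 → t=68, phase=(12,4,12,4) → FL=W FR=S RL=W RR=S
cmd 8: advance +10 → t=78, phase=(6,14,6,14) → FL=S FR=W RL=S RR=W

after cmd 1 (t=7): FL=W FR=W RL=W RR=W
after cmd 2 (t=18): FL=W FR=S RL=W RR=S
after cmd 3 (t=25): FL=S FR=W RL=S RR=W
after cmd 4 (t=27): FL=S FR=W RL=S RR=W
after cmd 5 (t=43): FL=S FR=W RL=S RR=W
after cmd 6 (t=54): FL=W FR=S RL=W RR=S
after cmd 7 (t=68): FL=W FR=S RL=W RR=S
after cmd 8 (t=78): FL=S FR=W RL=S RR=W


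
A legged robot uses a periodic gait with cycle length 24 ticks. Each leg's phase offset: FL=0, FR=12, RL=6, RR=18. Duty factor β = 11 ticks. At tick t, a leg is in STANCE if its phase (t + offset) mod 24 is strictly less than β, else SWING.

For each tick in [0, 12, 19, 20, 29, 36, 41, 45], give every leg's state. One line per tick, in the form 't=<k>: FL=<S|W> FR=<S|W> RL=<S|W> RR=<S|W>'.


t=0: FL=S FR=W RL=S RR=W
t=12: FL=W FR=S RL=W RR=S
t=19: FL=W FR=S RL=S RR=W
t=20: FL=W FR=S RL=S RR=W
t=29: FL=S FR=W RL=W RR=W
t=36: FL=W FR=S RL=W RR=S
t=41: FL=W FR=S RL=W RR=W
t=45: FL=W FR=S RL=S RR=W

t=0: phase=(0,12,6,18) vs β=11 → FL=S FR=W RL=S RR=W
t=12: phase=(12,0,18,6) vs β=11 → FL=W FR=S RL=W RR=S
t=19: phase=(19,7,1,13) vs β=11 → FL=W FR=S RL=S RR=W
t=20: phase=(20,8,2,14) vs β=11 → FL=W FR=S RL=S RR=W
t=29: phase=(5,17,11,23) vs β=11 → FL=S FR=W RL=W RR=W
t=36: phase=(12,0,18,6) vs β=11 → FL=W FR=S RL=W RR=S
t=41: phase=(17,5,23,11) vs β=11 → FL=W FR=S RL=W RR=W
t=45: phase=(21,9,3,15) vs β=11 → FL=W FR=S RL=S RR=W


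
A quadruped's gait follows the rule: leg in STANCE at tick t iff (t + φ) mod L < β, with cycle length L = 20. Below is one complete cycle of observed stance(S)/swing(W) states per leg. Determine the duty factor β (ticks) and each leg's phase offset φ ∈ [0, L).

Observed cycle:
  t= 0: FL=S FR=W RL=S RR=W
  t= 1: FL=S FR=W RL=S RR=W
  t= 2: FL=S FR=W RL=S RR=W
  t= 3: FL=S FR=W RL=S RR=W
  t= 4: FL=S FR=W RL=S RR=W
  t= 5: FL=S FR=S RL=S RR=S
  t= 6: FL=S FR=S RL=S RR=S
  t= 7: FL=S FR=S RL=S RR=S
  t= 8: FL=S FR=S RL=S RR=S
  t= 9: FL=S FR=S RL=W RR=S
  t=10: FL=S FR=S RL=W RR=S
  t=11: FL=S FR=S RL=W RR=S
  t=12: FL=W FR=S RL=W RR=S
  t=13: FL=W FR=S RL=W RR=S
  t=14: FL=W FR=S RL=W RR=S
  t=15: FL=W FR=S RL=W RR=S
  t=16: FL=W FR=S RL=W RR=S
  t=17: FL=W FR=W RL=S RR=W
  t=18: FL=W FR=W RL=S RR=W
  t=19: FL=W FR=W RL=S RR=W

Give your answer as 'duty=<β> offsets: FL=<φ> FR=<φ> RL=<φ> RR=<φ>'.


duty β = stance ticks per leg = 12
FL: stance ticks = 12; W→S at t=0 → φ=0
FR: stance ticks = 12; W→S at t=5 → φ=15
RL: stance ticks = 12; W→S at t=17 → φ=3
RR: stance ticks = 12; W→S at t=5 → φ=15

duty=12 offsets: FL=0 FR=15 RL=3 RR=15


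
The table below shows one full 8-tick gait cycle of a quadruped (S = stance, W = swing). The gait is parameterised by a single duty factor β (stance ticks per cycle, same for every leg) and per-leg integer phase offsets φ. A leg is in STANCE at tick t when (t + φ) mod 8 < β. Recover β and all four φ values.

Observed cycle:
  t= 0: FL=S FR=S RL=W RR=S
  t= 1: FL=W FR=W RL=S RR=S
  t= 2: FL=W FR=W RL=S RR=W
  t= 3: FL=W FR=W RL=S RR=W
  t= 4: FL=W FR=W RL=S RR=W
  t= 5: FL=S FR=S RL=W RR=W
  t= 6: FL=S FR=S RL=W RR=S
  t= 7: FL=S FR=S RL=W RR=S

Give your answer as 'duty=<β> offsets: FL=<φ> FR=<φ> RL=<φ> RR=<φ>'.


duty β = stance ticks per leg = 4
FL: stance ticks = 4; W→S at t=5 → φ=3
FR: stance ticks = 4; W→S at t=5 → φ=3
RL: stance ticks = 4; W→S at t=1 → φ=7
RR: stance ticks = 4; W→S at t=6 → φ=2

duty=4 offsets: FL=3 FR=3 RL=7 RR=2


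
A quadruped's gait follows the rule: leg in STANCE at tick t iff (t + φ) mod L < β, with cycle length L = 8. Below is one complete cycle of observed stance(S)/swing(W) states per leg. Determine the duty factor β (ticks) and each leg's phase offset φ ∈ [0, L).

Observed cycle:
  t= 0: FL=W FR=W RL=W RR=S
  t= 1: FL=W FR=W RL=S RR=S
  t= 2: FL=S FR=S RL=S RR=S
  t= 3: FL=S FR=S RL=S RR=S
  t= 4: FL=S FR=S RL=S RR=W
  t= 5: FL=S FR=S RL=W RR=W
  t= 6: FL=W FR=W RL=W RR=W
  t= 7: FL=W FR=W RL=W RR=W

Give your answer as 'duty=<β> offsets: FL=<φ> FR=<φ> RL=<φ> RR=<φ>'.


duty=4 offsets: FL=6 FR=6 RL=7 RR=0

duty β = stance ticks per leg = 4
FL: stance ticks = 4; W→S at t=2 → φ=6
FR: stance ticks = 4; W→S at t=2 → φ=6
RL: stance ticks = 4; W→S at t=1 → φ=7
RR: stance ticks = 4; W→S at t=0 → φ=0


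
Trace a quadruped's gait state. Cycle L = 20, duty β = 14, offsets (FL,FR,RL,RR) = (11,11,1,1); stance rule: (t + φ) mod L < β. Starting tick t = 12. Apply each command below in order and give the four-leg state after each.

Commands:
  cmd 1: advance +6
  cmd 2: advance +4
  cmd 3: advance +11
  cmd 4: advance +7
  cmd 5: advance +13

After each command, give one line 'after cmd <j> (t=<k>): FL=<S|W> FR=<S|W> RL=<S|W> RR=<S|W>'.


start t=12: FL=S FR=S RL=S RR=S
cmd 1: advance +6 → t=18, phase=(9,9,19,19) → FL=S FR=S RL=W RR=W
cmd 2: advance +4 → t=22, phase=(13,13,3,3) → FL=S FR=S RL=S RR=S
cmd 3: advance +11 → t=33, phase=(4,4,14,14) → FL=S FR=S RL=W RR=W
cmd 4: advance +7 → t=40, phase=(11,11,1,1) → FL=S FR=S RL=S RR=S
cmd 5: advance +13 → t=53, phase=(4,4,14,14) → FL=S FR=S RL=W RR=W

after cmd 1 (t=18): FL=S FR=S RL=W RR=W
after cmd 2 (t=22): FL=S FR=S RL=S RR=S
after cmd 3 (t=33): FL=S FR=S RL=W RR=W
after cmd 4 (t=40): FL=S FR=S RL=S RR=S
after cmd 5 (t=53): FL=S FR=S RL=W RR=W


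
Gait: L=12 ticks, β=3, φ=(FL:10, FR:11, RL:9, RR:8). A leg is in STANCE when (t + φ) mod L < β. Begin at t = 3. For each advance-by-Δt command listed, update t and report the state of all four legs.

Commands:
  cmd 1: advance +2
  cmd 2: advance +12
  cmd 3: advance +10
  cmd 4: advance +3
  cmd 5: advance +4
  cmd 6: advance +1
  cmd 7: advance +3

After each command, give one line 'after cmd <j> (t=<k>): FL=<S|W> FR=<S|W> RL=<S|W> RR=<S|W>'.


start t=3: FL=S FR=S RL=S RR=W
cmd 1: advance +2 → t=5, phase=(3,4,2,1) → FL=W FR=W RL=S RR=S
cmd 2: advance +12 → t=17, phase=(3,4,2,1) → FL=W FR=W RL=S RR=S
cmd 3: advance +10 → t=27, phase=(1,2,0,11) → FL=S FR=S RL=S RR=W
cmd 4: advance +3 → t=30, phase=(4,5,3,2) → FL=W FR=W RL=W RR=S
cmd 5: advance +4 → t=34, phase=(8,9,7,6) → FL=W FR=W RL=W RR=W
cmd 6: advance +1 → t=35, phase=(9,10,8,7) → FL=W FR=W RL=W RR=W
cmd 7: advance +3 → t=38, phase=(0,1,11,10) → FL=S FR=S RL=W RR=W

after cmd 1 (t=5): FL=W FR=W RL=S RR=S
after cmd 2 (t=17): FL=W FR=W RL=S RR=S
after cmd 3 (t=27): FL=S FR=S RL=S RR=W
after cmd 4 (t=30): FL=W FR=W RL=W RR=S
after cmd 5 (t=34): FL=W FR=W RL=W RR=W
after cmd 6 (t=35): FL=W FR=W RL=W RR=W
after cmd 7 (t=38): FL=S FR=S RL=W RR=W


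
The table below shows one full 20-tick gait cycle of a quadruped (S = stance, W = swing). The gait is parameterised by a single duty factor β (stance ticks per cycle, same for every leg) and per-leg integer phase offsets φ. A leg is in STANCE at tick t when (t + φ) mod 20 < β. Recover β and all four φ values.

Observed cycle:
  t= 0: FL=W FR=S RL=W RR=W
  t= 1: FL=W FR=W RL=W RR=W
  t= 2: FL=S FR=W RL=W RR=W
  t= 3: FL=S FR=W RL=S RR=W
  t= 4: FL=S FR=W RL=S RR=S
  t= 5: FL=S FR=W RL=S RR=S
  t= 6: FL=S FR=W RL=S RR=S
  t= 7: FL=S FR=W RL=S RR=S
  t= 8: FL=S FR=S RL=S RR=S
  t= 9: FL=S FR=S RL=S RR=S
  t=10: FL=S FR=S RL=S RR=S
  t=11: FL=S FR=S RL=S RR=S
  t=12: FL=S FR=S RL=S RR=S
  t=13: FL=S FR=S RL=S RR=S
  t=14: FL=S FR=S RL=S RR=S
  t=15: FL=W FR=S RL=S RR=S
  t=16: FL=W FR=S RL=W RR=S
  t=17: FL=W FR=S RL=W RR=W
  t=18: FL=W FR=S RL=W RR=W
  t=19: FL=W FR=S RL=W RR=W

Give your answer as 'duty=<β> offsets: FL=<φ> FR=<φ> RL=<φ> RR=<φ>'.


duty=13 offsets: FL=18 FR=12 RL=17 RR=16

duty β = stance ticks per leg = 13
FL: stance ticks = 13; W→S at t=2 → φ=18
FR: stance ticks = 13; W→S at t=8 → φ=12
RL: stance ticks = 13; W→S at t=3 → φ=17
RR: stance ticks = 13; W→S at t=4 → φ=16


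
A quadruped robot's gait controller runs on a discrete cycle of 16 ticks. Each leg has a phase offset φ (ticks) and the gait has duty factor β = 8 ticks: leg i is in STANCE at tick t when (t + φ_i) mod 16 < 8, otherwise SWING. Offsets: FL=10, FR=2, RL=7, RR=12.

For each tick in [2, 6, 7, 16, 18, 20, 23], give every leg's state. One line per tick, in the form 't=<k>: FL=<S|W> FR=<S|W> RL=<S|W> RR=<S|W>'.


t=2: FL=W FR=S RL=W RR=W
t=6: FL=S FR=W RL=W RR=S
t=7: FL=S FR=W RL=W RR=S
t=16: FL=W FR=S RL=S RR=W
t=18: FL=W FR=S RL=W RR=W
t=20: FL=W FR=S RL=W RR=S
t=23: FL=S FR=W RL=W RR=S

t=2: phase=(12,4,9,14) vs β=8 → FL=W FR=S RL=W RR=W
t=6: phase=(0,8,13,2) vs β=8 → FL=S FR=W RL=W RR=S
t=7: phase=(1,9,14,3) vs β=8 → FL=S FR=W RL=W RR=S
t=16: phase=(10,2,7,12) vs β=8 → FL=W FR=S RL=S RR=W
t=18: phase=(12,4,9,14) vs β=8 → FL=W FR=S RL=W RR=W
t=20: phase=(14,6,11,0) vs β=8 → FL=W FR=S RL=W RR=S
t=23: phase=(1,9,14,3) vs β=8 → FL=S FR=W RL=W RR=S
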